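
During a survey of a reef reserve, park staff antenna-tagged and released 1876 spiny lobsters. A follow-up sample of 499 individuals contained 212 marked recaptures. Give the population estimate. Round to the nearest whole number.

N ≈ 4416

The marked fraction in the recapture sample should equal the marked fraction in the population: 212/499 = 1876/N.
N = (1876 × 499) / 212 = 936124 / 212 ≈ 4415.7 → 4416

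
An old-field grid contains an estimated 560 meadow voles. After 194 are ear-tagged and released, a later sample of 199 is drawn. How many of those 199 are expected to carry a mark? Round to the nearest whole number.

Expected recaptures E[R] = M·C / N.
E[R] = 194 × 199 / 560 = 38606 / 560 ≈ 68.9 → 69

expected recaptures ≈ 69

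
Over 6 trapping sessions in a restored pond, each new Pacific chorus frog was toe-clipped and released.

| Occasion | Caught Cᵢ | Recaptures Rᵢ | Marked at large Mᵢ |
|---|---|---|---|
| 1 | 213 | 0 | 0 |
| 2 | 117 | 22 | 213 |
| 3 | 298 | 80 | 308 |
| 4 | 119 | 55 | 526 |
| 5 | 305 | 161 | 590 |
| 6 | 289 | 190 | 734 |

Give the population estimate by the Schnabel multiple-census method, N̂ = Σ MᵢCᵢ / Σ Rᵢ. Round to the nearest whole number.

N ≈ 1125

Σ MᵢCᵢ = 0·213 + 213·117 + 308·298 + 526·119 + 590·305 + 734·289 = 0 + 24921 + 91784 + 62594 + 179950 + 212126 = 571375
Σ Rᵢ = 0 + 22 + 80 + 55 + 161 + 190 = 508
N̂ = 571375 / 508 ≈ 1124.8 → 1125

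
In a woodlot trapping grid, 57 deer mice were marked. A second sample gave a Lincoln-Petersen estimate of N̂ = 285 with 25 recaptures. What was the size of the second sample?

From N = M·C/R: C = N·R / M = 285·25 / 57 = 7125 / 57 = 125.

C = 125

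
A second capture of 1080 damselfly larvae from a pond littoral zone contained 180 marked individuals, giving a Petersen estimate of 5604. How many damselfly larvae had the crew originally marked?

From N = M·C/R: M = N·R / C = 5604·180 / 1080 = 1008720 / 1080 = 934.

M = 934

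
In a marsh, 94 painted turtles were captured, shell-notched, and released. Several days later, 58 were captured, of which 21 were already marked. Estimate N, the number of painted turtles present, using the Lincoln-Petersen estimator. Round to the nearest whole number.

N ≈ 260

If marked individuals mix randomly, R/C ≈ M/N, giving N ≈ M·C/R.
N = (94 × 58) / 21 = 5452 / 21 ≈ 259.6 → 260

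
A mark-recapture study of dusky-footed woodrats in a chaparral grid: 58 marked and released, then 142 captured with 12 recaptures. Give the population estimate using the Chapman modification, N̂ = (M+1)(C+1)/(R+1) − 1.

N̂ = (58+1)(142+1)/(12+1) − 1 = 59·143/13 − 1
= 8437/13 − 1 = 649 − 1 = 648

N = 648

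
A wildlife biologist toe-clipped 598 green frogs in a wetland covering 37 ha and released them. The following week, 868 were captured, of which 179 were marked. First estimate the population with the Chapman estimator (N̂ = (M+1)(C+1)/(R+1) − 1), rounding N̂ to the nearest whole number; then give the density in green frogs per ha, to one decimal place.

N̂ = 599·869/180 − 1 = 520531/180 − 1 ≈ 2890.8 → 2891
Density = N̂ / area = 2891 / 37 ≈ 78.14 → 78.1 per ha

density ≈ 78.1 green frogs per ha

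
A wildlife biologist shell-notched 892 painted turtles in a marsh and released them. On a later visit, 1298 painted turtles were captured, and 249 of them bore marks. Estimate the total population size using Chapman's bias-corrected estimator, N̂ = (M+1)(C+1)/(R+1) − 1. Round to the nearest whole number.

N ≈ 4639

N̂ = (892+1)(1298+1)/(249+1) − 1 = 893·1299/250 − 1
= 1160007/250 − 1 ≈ 4640.0 − 1 ≈ 4639.0 → 4639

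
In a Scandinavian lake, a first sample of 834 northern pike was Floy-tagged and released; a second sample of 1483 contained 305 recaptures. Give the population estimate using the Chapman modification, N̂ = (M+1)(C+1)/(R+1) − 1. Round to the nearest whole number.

N ≈ 4048

N̂ = (834+1)(1483+1)/(305+1) − 1 = 835·1484/306 − 1
= 1239140/306 − 1 ≈ 4049.48 − 1 ≈ 4048.48 → 4048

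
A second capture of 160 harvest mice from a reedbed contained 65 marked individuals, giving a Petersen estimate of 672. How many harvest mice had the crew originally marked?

From N = M·C/R: M = N·R / C = 672·65 / 160 = 43680 / 160 = 273.

M = 273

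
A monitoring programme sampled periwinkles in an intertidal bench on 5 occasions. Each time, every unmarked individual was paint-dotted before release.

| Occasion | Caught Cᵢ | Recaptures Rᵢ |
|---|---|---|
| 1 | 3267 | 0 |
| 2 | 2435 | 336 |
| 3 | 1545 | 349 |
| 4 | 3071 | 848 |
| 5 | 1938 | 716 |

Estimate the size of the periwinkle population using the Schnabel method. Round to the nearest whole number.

N ≈ 23,754

Marked at large before each occasion: Mᵢ = Σⱼ<ᵢ (Cⱼ − Rⱼ) → M1=0, M2=3267, M3=5366, M4=6562, M5=8785
Σ MᵢCᵢ = 0·3267 + 3267·2435 + 5366·1545 + 6562·3071 + 8785·1938 = 0 + 7955145 + 8290470 + 20151902 + 17025330 = 53422847
Σ Rᵢ = 0 + 336 + 349 + 848 + 716 = 2249
N̂ = 53422847 / 2249 ≈ 23754.0 → 23754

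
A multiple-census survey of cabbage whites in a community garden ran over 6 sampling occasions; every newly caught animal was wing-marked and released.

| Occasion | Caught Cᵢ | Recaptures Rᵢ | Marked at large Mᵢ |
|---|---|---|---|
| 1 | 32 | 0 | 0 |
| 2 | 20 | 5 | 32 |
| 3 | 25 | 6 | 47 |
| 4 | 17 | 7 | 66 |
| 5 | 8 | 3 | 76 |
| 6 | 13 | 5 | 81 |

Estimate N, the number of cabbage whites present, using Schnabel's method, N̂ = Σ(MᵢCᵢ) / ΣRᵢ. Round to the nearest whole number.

Σ MᵢCᵢ = 0·32 + 32·20 + 47·25 + 66·17 + 76·8 + 81·13 = 0 + 640 + 1175 + 1122 + 608 + 1053 = 4598
Σ Rᵢ = 0 + 5 + 6 + 7 + 3 + 5 = 26
N̂ = 4598 / 26 ≈ 176.8 → 177

N ≈ 177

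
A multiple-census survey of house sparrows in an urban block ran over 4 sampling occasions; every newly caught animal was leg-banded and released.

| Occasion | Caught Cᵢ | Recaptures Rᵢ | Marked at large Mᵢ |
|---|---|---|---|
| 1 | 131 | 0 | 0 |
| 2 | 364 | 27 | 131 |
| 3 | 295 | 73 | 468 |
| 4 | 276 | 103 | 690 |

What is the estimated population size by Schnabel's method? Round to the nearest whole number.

Σ MᵢCᵢ = 0·131 + 131·364 + 468·295 + 690·276 = 0 + 47684 + 138060 + 190440 = 376184
Σ Rᵢ = 0 + 27 + 73 + 103 = 203
N̂ = 376184 / 203 ≈ 1853.1 → 1853

N ≈ 1853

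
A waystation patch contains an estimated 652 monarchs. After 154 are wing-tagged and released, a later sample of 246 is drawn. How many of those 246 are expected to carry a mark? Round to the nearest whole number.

expected recaptures ≈ 58

The marked fraction of the population is 154/652, so in a sample of 246 expect C·(M/N) marked.
E[R] = 154 × 246 / 652 = 37884 / 652 ≈ 58.1 → 58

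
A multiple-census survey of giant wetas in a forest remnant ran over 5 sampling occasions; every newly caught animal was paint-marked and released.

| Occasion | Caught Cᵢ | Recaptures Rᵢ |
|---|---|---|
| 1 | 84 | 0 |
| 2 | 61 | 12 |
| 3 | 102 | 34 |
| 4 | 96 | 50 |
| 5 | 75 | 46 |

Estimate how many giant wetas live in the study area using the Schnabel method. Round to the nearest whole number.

Marked at large before each occasion: Mᵢ = Σⱼ<ᵢ (Cⱼ − Rⱼ) → M1=0, M2=84, M3=133, M4=201, M5=247
Σ MᵢCᵢ = 0·84 + 84·61 + 133·102 + 201·96 + 247·75 = 0 + 5124 + 13566 + 19296 + 18525 = 56511
Σ Rᵢ = 0 + 12 + 34 + 50 + 46 = 142
N̂ = 56511 / 142 ≈ 398.0 → 398

N ≈ 398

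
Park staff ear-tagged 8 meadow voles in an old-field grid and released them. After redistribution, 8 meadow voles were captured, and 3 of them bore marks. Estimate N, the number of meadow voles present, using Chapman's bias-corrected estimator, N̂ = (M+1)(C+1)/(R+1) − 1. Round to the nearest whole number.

N̂ = (8+1)(8+1)/(3+1) − 1 = 9·9/4 − 1
= 81/4 − 1 ≈ 20.2 − 1 ≈ 19.2 → 19

N ≈ 19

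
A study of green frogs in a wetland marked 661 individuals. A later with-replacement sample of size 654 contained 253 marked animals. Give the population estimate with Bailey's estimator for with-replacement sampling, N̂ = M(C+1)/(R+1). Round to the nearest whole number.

N ≈ 1705

N̂ = 661·(654+1)/(253+1) = 661·655/254 = 432955/254 ≈ 1704.5 → 1705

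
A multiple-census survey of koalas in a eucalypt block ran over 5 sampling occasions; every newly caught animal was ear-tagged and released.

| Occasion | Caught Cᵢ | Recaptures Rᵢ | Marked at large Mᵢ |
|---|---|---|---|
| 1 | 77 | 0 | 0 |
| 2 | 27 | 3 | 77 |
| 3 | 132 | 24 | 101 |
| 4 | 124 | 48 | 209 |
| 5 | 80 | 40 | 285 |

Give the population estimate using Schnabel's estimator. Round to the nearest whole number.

N ≈ 558

Σ MᵢCᵢ = 0·77 + 77·27 + 101·132 + 209·124 + 285·80 = 0 + 2079 + 13332 + 25916 + 22800 = 64127
Σ Rᵢ = 0 + 3 + 24 + 48 + 40 = 115
N̂ = 64127 / 115 ≈ 557.6 → 558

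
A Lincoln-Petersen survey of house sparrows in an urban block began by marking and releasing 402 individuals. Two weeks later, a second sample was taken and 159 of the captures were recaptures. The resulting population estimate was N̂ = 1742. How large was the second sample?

From N = M·C/R: C = N·R / M = 1742·159 / 402 = 276978 / 402 = 689.

C = 689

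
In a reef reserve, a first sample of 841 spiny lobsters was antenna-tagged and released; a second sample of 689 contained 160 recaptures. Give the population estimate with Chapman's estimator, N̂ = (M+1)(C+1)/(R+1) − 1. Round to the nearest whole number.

N̂ = (841+1)(689+1)/(160+1) − 1 = 842·690/161 − 1
= 580980/161 − 1 ≈ 3608.6 − 1 ≈ 3607.6 → 3608

N ≈ 3608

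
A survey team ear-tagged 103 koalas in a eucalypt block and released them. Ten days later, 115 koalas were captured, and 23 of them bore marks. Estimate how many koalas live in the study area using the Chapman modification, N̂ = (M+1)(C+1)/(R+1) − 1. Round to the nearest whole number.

N ≈ 502

N̂ = (103+1)(115+1)/(23+1) − 1 = 104·116/24 − 1
= 12064/24 − 1 ≈ 502.7 − 1 ≈ 501.7 → 502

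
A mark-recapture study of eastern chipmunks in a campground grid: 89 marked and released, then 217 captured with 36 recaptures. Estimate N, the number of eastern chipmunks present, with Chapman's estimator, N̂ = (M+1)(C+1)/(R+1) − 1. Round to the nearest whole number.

N̂ = (89+1)(217+1)/(36+1) − 1 = 90·218/37 − 1
= 19620/37 − 1 ≈ 530.3 − 1 ≈ 529.3 → 529

N ≈ 529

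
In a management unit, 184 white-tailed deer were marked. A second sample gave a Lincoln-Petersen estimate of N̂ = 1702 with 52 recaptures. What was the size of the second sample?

From N = M·C/R: C = N·R / M = 1702·52 / 184 = 88504 / 184 = 481.

C = 481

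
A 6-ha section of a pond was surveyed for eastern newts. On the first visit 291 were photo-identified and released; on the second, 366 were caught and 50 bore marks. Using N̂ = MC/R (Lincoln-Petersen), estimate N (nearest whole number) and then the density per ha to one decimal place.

N̂ = 291·366/50 = 106506/50 ≈ 2130.1 → 2130
Density = N̂ / area = 2130 / 6 = 355.0 per ha

density ≈ 355.0 eastern newts per ha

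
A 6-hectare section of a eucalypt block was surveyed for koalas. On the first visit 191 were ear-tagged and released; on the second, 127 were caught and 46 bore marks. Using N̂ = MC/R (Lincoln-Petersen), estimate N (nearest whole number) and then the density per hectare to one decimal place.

N̂ = 191·127/46 = 24257/46 ≈ 527.3 → 527
Density = N̂ / area = 527 / 6 ≈ 87.83 → 87.8 per hectare

density ≈ 87.8 koalas per hectare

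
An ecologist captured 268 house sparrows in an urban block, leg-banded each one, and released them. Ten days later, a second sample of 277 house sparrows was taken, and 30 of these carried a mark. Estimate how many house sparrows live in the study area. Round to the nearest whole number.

N = (268 × 277) / 30 = 74236 / 30 ≈ 2474.5 → 2475

N ≈ 2475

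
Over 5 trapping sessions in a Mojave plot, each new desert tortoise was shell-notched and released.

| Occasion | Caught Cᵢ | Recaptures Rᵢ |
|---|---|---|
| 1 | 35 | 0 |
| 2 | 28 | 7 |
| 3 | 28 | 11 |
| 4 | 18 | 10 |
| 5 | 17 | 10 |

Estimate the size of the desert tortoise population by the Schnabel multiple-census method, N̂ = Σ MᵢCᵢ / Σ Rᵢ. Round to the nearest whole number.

N ≈ 138

Marked at large before each occasion: Mᵢ = Σⱼ<ᵢ (Cⱼ − Rⱼ) → M1=0, M2=35, M3=56, M4=73, M5=81
Σ MᵢCᵢ = 0·35 + 35·28 + 56·28 + 73·18 + 81·17 = 0 + 980 + 1568 + 1314 + 1377 = 5239
Σ Rᵢ = 0 + 7 + 11 + 10 + 10 = 38
N̂ = 5239 / 38 ≈ 137.9 → 138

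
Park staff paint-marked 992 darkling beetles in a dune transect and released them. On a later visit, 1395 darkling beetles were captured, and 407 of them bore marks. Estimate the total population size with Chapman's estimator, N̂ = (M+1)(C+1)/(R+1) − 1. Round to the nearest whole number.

N ≈ 3397

N̂ = (992+1)(1395+1)/(407+1) − 1 = 993·1396/408 − 1
= 1386228/408 − 1 ≈ 3397.6 − 1 ≈ 3396.6 → 3397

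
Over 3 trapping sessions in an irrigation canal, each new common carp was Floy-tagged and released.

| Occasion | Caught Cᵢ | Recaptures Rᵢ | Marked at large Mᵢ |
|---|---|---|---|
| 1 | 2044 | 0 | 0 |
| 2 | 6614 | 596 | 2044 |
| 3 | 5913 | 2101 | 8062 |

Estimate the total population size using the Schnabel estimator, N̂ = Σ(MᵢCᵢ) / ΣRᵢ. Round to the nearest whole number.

N ≈ 22,688

Σ MᵢCᵢ = 0·2044 + 2044·6614 + 8062·5913 = 0 + 13519016 + 47670606 = 61189622
Σ Rᵢ = 0 + 596 + 2101 = 2697
N̂ = 61189622 / 2697 ≈ 22688.0 → 22688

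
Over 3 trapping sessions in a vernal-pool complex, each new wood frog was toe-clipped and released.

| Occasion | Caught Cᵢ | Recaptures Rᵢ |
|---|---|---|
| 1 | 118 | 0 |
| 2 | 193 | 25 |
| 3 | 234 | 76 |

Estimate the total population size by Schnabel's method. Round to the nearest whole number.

N ≈ 888

Marked at large before each occasion: Mᵢ = Σⱼ<ᵢ (Cⱼ − Rⱼ) → M1=0, M2=118, M3=286
Σ MᵢCᵢ = 0·118 + 118·193 + 286·234 = 0 + 22774 + 66924 = 89698
Σ Rᵢ = 0 + 25 + 76 = 101
N̂ = 89698 / 101 ≈ 888.1 → 888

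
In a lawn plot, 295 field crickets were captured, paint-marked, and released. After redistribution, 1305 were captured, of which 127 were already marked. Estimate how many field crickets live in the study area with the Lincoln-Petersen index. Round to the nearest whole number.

N ≈ 3031

N = (295 × 1305) / 127 = 384975 / 127 ≈ 3031.3 → 3031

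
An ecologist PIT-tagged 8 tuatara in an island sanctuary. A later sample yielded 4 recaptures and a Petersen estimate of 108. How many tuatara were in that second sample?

C = 54

From N = M·C/R: C = N·R / M = 108·4 / 8 = 432 / 8 = 54.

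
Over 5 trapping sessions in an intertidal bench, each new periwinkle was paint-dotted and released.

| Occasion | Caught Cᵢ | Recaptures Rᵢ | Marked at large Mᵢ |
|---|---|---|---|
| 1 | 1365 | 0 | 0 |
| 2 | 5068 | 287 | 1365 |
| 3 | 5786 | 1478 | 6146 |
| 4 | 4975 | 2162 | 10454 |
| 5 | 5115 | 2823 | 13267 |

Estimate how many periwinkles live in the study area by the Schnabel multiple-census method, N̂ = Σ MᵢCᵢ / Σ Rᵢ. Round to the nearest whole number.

Σ MᵢCᵢ = 0·1365 + 1365·5068 + 6146·5786 + 10454·4975 + 13267·5115 = 0 + 6917820 + 35560756 + 52008650 + 67860705 = 162347931
Σ Rᵢ = 0 + 287 + 1478 + 2162 + 2823 = 6750
N̂ = 162347931 / 6750 ≈ 24051.5 → 24052

N ≈ 24,052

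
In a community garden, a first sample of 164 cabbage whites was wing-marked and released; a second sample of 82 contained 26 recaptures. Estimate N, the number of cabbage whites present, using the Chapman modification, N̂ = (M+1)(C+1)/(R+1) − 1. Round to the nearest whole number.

N ≈ 506

N̂ = (164+1)(82+1)/(26+1) − 1 = 165·83/27 − 1
= 13695/27 − 1 ≈ 507.2 − 1 ≈ 506.2 → 506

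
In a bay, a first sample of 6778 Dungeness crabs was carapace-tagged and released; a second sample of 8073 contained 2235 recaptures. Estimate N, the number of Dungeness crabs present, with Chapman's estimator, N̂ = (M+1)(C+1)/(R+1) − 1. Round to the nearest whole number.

N ≈ 24,477

N̂ = (6778+1)(8073+1)/(2235+1) − 1 = 6779·8074/2236 − 1
= 54733646/2236 − 1 ≈ 24478.4 − 1 ≈ 24477.4 → 24477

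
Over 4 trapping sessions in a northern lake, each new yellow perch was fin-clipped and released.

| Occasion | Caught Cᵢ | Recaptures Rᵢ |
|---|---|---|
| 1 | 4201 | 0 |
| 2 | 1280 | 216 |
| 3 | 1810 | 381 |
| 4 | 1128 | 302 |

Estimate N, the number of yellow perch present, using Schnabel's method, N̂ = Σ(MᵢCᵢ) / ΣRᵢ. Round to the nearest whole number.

N ≈ 24,981

Marked at large before each occasion: Mᵢ = Σⱼ<ᵢ (Cⱼ − Rⱼ) → M1=0, M2=4201, M3=5265, M4=6694
Σ MᵢCᵢ = 0·4201 + 4201·1280 + 5265·1810 + 6694·1128 = 0 + 5377280 + 9529650 + 7550832 = 22457762
Σ Rᵢ = 0 + 216 + 381 + 302 = 899
N̂ = 22457762 / 899 ≈ 24980.8 → 24981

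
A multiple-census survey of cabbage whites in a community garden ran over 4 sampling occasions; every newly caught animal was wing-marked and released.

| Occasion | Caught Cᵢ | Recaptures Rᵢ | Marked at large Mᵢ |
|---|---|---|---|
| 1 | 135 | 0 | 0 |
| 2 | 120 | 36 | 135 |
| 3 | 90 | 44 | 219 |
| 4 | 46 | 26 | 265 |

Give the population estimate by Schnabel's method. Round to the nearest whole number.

Σ MᵢCᵢ = 0·135 + 135·120 + 219·90 + 265·46 = 0 + 16200 + 19710 + 12190 = 48100
Σ Rᵢ = 0 + 36 + 44 + 26 = 106
N̂ = 48100 / 106 ≈ 453.8 → 454

N ≈ 454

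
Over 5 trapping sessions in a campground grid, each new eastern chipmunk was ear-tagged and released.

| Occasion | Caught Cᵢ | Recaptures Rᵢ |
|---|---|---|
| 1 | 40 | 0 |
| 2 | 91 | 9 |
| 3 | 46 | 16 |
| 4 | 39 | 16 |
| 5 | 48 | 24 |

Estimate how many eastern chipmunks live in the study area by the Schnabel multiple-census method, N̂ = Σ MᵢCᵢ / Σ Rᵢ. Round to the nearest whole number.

Marked at large before each occasion: Mᵢ = Σⱼ<ᵢ (Cⱼ − Rⱼ) → M1=0, M2=40, M3=122, M4=152, M5=175
Σ MᵢCᵢ = 0·40 + 40·91 + 122·46 + 152·39 + 175·48 = 0 + 3640 + 5612 + 5928 + 8400 = 23580
Σ Rᵢ = 0 + 9 + 16 + 16 + 24 = 65
N̂ = 23580 / 65 ≈ 362.8 → 363

N ≈ 363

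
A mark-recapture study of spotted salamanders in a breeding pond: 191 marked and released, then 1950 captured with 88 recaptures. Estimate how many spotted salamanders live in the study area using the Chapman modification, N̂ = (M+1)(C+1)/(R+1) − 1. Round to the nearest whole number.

N̂ = (191+1)(1950+1)/(88+1) − 1 = 192·1951/89 − 1
= 374592/89 − 1 ≈ 4208.9 − 1 ≈ 4207.9 → 4208

N ≈ 4208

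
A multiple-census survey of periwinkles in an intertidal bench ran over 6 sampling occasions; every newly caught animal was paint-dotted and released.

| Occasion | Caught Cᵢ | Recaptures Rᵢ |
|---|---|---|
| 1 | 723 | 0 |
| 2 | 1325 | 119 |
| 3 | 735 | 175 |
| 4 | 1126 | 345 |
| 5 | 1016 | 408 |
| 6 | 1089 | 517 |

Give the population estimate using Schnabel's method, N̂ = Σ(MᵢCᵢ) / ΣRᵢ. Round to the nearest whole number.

N ≈ 8135

Marked at large before each occasion: Mᵢ = Σⱼ<ᵢ (Cⱼ − Rⱼ) → M1=0, M2=723, M3=1929, M4=2489, M5=3270, M6=3878
Σ MᵢCᵢ = 0·723 + 723·1325 + 1929·735 + 2489·1126 + 3270·1016 + 3878·1089 = 0 + 957975 + 1417815 + 2802614 + 3322320 + 4223142 = 12723866
Σ Rᵢ = 0 + 119 + 175 + 345 + 408 + 517 = 1564
N̂ = 12723866 / 1564 ≈ 8135.46 → 8135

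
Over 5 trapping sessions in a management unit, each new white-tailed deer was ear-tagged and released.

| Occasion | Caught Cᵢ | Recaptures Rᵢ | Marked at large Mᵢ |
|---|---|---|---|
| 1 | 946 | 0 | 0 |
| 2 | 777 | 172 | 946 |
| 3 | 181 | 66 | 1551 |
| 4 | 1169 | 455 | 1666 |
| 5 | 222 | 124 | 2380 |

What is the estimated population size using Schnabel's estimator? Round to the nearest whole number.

N ≈ 4274

Σ MᵢCᵢ = 0·946 + 946·777 + 1551·181 + 1666·1169 + 2380·222 = 0 + 735042 + 280731 + 1947554 + 528360 = 3491687
Σ Rᵢ = 0 + 172 + 66 + 455 + 124 = 817
N̂ = 3491687 / 817 ≈ 4273.8 → 4274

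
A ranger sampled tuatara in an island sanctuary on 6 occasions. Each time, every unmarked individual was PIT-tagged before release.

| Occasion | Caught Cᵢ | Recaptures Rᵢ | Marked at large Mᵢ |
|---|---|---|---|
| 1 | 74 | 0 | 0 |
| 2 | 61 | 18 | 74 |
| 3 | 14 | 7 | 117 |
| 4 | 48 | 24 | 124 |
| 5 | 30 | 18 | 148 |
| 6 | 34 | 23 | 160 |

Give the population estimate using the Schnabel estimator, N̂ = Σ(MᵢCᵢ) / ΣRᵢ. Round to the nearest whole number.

Σ MᵢCᵢ = 0·74 + 74·61 + 117·14 + 124·48 + 148·30 + 160·34 = 0 + 4514 + 1638 + 5952 + 4440 + 5440 = 21984
Σ Rᵢ = 0 + 18 + 7 + 24 + 18 + 23 = 90
N̂ = 21984 / 90 ≈ 244.3 → 244

N ≈ 244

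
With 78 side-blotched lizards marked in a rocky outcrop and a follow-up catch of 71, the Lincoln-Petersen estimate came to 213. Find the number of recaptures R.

From N = M·C/R: R = M·C / N = 78·71 / 213 = 5538 / 213 = 26.

R = 26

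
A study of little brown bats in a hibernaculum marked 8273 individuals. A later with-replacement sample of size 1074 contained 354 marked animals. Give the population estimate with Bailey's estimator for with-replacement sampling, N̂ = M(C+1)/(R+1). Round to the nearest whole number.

N̂ = 8273·(1074+1)/(354+1) = 8273·1075/355 = 8893475/355 ≈ 25052.0 → 25052

N ≈ 25,052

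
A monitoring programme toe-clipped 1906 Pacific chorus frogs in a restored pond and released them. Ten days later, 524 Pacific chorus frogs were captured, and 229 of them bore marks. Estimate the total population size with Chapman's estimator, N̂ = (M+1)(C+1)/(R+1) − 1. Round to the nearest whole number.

N ≈ 4352

N̂ = (1906+1)(524+1)/(229+1) − 1 = 1907·525/230 − 1
= 1001175/230 − 1 ≈ 4352.9 − 1 ≈ 4351.9 → 4352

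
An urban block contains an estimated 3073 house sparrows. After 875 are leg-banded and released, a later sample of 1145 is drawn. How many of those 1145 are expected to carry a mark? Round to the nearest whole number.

Expected recaptures E[R] = M·C / N.
E[R] = 875 × 1145 / 3073 = 1001875 / 3073 ≈ 326.0 → 326

expected recaptures ≈ 326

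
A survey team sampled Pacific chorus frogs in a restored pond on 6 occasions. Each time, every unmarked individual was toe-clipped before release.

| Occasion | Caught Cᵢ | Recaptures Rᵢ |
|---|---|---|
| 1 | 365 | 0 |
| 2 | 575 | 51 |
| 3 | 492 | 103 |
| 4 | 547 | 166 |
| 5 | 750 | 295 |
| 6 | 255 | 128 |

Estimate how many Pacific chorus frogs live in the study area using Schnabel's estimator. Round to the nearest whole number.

N ≈ 4212

Marked at large before each occasion: Mᵢ = Σⱼ<ᵢ (Cⱼ − Rⱼ) → M1=0, M2=365, M3=889, M4=1278, M5=1659, M6=2114
Σ MᵢCᵢ = 0·365 + 365·575 + 889·492 + 1278·547 + 1659·750 + 2114·255 = 0 + 209875 + 437388 + 699066 + 1244250 + 539070 = 3129649
Σ Rᵢ = 0 + 51 + 103 + 166 + 295 + 128 = 743
N̂ = 3129649 / 743 ≈ 4212.2 → 4212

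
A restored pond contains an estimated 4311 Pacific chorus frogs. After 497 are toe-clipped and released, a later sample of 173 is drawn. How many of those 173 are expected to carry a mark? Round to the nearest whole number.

expected recaptures ≈ 20

The marked fraction of the population is 497/4311, so in a sample of 173 expect C·(M/N) marked.
E[R] = 497 × 173 / 4311 = 85981 / 4311 ≈ 19.9 → 20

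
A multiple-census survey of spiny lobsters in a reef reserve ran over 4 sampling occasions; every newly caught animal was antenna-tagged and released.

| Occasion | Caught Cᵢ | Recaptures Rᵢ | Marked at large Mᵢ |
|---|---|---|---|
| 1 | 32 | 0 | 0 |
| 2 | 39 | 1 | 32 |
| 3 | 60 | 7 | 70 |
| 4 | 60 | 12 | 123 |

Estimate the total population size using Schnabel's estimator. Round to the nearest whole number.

Σ MᵢCᵢ = 0·32 + 32·39 + 70·60 + 123·60 = 0 + 1248 + 4200 + 7380 = 12828
Σ Rᵢ = 0 + 1 + 7 + 12 = 20
N̂ = 12828 / 20 ≈ 641.4 → 641

N ≈ 641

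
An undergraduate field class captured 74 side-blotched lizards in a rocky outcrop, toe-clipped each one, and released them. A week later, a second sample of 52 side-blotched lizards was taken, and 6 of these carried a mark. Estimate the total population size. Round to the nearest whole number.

N = (74 × 52) / 6 = 3848 / 6 ≈ 641.3 → 641

N ≈ 641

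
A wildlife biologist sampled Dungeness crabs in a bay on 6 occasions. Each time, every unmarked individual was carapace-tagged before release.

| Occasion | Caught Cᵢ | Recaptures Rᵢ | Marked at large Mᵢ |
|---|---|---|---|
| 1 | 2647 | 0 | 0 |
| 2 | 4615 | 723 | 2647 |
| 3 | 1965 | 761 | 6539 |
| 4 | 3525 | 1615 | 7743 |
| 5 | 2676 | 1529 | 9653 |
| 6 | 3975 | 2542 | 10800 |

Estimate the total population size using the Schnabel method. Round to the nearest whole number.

N ≈ 16,893

Σ MᵢCᵢ = 0·2647 + 2647·4615 + 6539·1965 + 7743·3525 + 9653·2676 + 10800·3975 = 0 + 12215905 + 12849135 + 27294075 + 25831428 + 42930000 = 121120543
Σ Rᵢ = 0 + 723 + 761 + 1615 + 1529 + 2542 = 7170
N̂ = 121120543 / 7170 ≈ 16892.7 → 16893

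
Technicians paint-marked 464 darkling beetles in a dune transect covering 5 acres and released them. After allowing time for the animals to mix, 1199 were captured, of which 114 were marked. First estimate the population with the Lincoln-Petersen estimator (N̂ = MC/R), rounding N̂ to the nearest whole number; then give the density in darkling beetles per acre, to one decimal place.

density ≈ 976.0 darkling beetles per acre

N̂ = 464·1199/114 = 556336/114 ≈ 4880.1 → 4880
Density = N̂ / area = 4880 / 5 = 976.0 per acre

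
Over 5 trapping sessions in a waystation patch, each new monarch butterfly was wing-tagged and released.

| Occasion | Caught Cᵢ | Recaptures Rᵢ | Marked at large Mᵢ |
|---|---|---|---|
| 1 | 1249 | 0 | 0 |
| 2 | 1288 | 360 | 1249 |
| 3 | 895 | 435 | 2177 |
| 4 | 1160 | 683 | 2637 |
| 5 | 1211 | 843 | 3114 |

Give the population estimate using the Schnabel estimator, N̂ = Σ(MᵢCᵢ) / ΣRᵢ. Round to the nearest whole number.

Σ MᵢCᵢ = 0·1249 + 1249·1288 + 2177·895 + 2637·1160 + 3114·1211 = 0 + 1608712 + 1948415 + 3058920 + 3771054 = 10387101
Σ Rᵢ = 0 + 360 + 435 + 683 + 843 = 2321
N̂ = 10387101 / 2321 ≈ 4475.3 → 4475

N ≈ 4475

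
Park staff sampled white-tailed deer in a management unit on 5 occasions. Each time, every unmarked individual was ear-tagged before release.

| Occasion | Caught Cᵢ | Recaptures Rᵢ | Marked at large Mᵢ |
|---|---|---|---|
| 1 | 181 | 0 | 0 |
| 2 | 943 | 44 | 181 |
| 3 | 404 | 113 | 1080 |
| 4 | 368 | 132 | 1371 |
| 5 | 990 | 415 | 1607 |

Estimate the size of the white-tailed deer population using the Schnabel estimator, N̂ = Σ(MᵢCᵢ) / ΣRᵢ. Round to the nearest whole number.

N ≈ 3839

Σ MᵢCᵢ = 0·181 + 181·943 + 1080·404 + 1371·368 + 1607·990 = 0 + 170683 + 436320 + 504528 + 1590930 = 2702461
Σ Rᵢ = 0 + 44 + 113 + 132 + 415 = 704
N̂ = 2702461 / 704 ≈ 3838.7 → 3839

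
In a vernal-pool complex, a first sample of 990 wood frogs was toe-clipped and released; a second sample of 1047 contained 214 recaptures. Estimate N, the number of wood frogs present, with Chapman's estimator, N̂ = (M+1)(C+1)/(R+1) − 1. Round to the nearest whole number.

N̂ = (990+1)(1047+1)/(214+1) − 1 = 991·1048/215 − 1
= 1038568/215 − 1 ≈ 4830.5 − 1 ≈ 4829.5 → 4830

N ≈ 4830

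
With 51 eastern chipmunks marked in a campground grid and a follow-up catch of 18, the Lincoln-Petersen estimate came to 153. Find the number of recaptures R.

R = 6

From N = M·C/R: R = M·C / N = 51·18 / 153 = 918 / 153 = 6.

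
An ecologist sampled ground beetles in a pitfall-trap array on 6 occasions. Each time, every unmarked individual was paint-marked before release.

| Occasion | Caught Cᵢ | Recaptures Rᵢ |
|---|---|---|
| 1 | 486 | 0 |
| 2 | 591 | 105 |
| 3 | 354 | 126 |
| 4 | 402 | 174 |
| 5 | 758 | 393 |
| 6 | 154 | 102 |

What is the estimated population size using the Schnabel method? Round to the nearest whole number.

N ≈ 2747

Marked at large before each occasion: Mᵢ = Σⱼ<ᵢ (Cⱼ − Rⱼ) → M1=0, M2=486, M3=972, M4=1200, M5=1428, M6=1793
Σ MᵢCᵢ = 0·486 + 486·591 + 972·354 + 1200·402 + 1428·758 + 1793·154 = 0 + 287226 + 344088 + 482400 + 1082424 + 276122 = 2472260
Σ Rᵢ = 0 + 105 + 126 + 174 + 393 + 102 = 900
N̂ = 2472260 / 900 ≈ 2747.0 → 2747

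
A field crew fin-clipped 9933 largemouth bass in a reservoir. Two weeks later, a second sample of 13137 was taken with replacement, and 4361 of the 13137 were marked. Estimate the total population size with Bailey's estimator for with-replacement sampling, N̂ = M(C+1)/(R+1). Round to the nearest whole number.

N ≈ 29,917

N̂ = 9933·(13137+1)/(4361+1) = 9933·13138/4362 = 130499754/4362 ≈ 29917.4 → 29917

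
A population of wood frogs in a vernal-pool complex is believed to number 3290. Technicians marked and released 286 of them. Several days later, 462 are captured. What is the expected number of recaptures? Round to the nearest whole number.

Expected recaptures E[R] = M·C / N.
E[R] = 286 × 462 / 3290 = 132132 / 3290 ≈ 40.2 → 40

expected recaptures ≈ 40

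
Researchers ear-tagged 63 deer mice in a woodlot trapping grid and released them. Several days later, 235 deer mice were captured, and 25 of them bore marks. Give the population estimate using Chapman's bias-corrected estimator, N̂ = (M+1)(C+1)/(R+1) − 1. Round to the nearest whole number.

N̂ = (63+1)(235+1)/(25+1) − 1 = 64·236/26 − 1
= 15104/26 − 1 ≈ 580.9 − 1 ≈ 579.9 → 580

N ≈ 580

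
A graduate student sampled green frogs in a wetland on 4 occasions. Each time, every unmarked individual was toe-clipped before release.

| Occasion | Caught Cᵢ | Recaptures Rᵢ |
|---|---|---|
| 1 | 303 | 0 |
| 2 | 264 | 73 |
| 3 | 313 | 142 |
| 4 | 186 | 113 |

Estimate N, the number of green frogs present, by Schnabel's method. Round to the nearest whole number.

N ≈ 1092

Marked at large before each occasion: Mᵢ = Σⱼ<ᵢ (Cⱼ − Rⱼ) → M1=0, M2=303, M3=494, M4=665
Σ MᵢCᵢ = 0·303 + 303·264 + 494·313 + 665·186 = 0 + 79992 + 154622 + 123690 = 358304
Σ Rᵢ = 0 + 73 + 142 + 113 = 328
N̂ = 358304 / 328 ≈ 1092.4 → 1092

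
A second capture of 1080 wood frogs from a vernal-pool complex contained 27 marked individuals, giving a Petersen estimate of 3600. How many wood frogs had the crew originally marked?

M = 90

From N = M·C/R: M = N·R / C = 3600·27 / 1080 = 97200 / 1080 = 90.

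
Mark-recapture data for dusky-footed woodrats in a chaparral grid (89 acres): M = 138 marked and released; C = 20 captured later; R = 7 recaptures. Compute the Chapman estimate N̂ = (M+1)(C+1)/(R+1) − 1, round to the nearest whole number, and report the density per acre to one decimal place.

N̂ = 139·21/8 − 1 = 2919/8 − 1 ≈ 363.9 → 364
Density = N̂ / area = 364 / 89 ≈ 4.09 → 4.1 per acre

density ≈ 4.1 dusky-footed woodrats per acre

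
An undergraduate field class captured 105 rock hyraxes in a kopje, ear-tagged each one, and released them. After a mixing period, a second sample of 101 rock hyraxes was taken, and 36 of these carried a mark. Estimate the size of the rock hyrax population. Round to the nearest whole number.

N ≈ 295

If marked individuals mix randomly, R/C ≈ M/N, giving N ≈ M·C/R.
N = (105 × 101) / 36 = 10605 / 36 ≈ 294.6 → 295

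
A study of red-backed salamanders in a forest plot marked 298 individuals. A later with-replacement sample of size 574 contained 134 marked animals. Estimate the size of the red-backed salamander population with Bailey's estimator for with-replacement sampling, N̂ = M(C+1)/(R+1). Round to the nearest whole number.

N ≈ 1269

N̂ = 298·(574+1)/(134+1) = 298·575/135 = 171350/135 ≈ 1269.3 → 1269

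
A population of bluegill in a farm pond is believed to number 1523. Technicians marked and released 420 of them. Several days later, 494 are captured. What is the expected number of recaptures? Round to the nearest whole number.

expected recaptures ≈ 136

Expected recaptures E[R] = M·C / N.
E[R] = 420 × 494 / 1523 = 207480 / 1523 ≈ 136.2 → 136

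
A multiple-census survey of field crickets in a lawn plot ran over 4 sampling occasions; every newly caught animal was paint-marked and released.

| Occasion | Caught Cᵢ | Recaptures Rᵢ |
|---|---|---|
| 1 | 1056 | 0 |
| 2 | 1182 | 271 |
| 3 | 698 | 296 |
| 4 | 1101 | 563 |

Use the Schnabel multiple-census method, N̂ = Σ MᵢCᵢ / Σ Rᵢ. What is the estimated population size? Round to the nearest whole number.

Marked at large before each occasion: Mᵢ = Σⱼ<ᵢ (Cⱼ − Rⱼ) → M1=0, M2=1056, M3=1967, M4=2369
Σ MᵢCᵢ = 0·1056 + 1056·1182 + 1967·698 + 2369·1101 = 0 + 1248192 + 1372966 + 2608269 = 5229427
Σ Rᵢ = 0 + 271 + 296 + 563 = 1130
N̂ = 5229427 / 1130 ≈ 4627.8 → 4628

N ≈ 4628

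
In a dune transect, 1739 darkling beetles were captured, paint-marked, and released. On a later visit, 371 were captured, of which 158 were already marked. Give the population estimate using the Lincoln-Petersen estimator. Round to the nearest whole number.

N ≈ 4083

If marked individuals mix randomly, R/C ≈ M/N, giving N ≈ M·C/R.
N = (1739 × 371) / 158 = 645169 / 158 ≈ 4083.3 → 4083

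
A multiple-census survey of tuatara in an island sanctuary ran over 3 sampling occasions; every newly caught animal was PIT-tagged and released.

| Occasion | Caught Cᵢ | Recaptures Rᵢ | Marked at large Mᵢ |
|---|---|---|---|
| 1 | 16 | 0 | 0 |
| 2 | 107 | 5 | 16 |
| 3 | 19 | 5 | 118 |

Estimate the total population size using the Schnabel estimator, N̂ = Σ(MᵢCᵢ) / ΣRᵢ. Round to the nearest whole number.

Σ MᵢCᵢ = 0·16 + 16·107 + 118·19 = 0 + 1712 + 2242 = 3954
Σ Rᵢ = 0 + 5 + 5 = 10
N̂ = 3954 / 10 ≈ 395.4 → 395

N ≈ 395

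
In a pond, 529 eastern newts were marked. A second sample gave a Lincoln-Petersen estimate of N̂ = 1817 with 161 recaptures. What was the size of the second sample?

C = 553

From N = M·C/R: C = N·R / M = 1817·161 / 529 = 292537 / 529 = 553.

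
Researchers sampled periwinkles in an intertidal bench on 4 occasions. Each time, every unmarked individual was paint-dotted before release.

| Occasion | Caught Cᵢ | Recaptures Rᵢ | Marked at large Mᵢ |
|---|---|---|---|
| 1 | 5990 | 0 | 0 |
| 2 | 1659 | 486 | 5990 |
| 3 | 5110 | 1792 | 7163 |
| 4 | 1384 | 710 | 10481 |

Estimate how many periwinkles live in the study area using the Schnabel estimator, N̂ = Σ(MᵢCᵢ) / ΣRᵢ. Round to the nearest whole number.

N ≈ 20,430

Σ MᵢCᵢ = 0·5990 + 5990·1659 + 7163·5110 + 10481·1384 = 0 + 9937410 + 36602930 + 14505704 = 61046044
Σ Rᵢ = 0 + 486 + 1792 + 710 = 2988
N̂ = 61046044 / 2988 ≈ 20430.4 → 20430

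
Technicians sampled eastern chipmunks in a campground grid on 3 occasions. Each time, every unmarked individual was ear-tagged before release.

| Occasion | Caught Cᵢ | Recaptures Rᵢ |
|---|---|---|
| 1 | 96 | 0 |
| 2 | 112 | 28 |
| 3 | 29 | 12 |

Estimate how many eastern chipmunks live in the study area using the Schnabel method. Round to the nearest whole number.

N ≈ 399

Marked at large before each occasion: Mᵢ = Σⱼ<ᵢ (Cⱼ − Rⱼ) → M1=0, M2=96, M3=180
Σ MᵢCᵢ = 0·96 + 96·112 + 180·29 = 0 + 10752 + 5220 = 15972
Σ Rᵢ = 0 + 28 + 12 = 40
N̂ = 15972 / 40 ≈ 399.3 → 399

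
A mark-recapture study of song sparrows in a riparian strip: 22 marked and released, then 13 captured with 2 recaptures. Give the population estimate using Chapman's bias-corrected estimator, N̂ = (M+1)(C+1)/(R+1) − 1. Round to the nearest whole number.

N̂ = (22+1)(13+1)/(2+1) − 1 = 23·14/3 − 1
= 322/3 − 1 ≈ 107.3 − 1 ≈ 106.3 → 106

N ≈ 106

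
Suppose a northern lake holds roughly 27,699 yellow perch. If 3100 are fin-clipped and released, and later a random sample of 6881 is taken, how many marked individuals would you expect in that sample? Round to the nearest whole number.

Expected recaptures E[R] = M·C / N.
E[R] = 3100 × 6881 / 27699 = 21331100 / 27699 ≈ 770.1 → 770

expected recaptures ≈ 770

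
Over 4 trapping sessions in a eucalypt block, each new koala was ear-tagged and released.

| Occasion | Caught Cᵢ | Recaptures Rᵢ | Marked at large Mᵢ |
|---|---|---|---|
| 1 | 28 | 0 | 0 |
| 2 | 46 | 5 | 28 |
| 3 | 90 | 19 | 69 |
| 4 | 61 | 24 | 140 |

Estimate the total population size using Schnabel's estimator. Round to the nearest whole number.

N ≈ 334

Σ MᵢCᵢ = 0·28 + 28·46 + 69·90 + 140·61 = 0 + 1288 + 6210 + 8540 = 16038
Σ Rᵢ = 0 + 5 + 19 + 24 = 48
N̂ = 16038 / 48 ≈ 334.1 → 334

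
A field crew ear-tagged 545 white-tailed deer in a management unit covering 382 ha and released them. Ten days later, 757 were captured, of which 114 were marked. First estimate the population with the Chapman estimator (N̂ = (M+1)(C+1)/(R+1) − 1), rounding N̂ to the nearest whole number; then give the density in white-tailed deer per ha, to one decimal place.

N̂ = 546·758/115 − 1 = 413868/115 − 1 ≈ 3597.9 → 3598
Density = N̂ / area = 3598 / 382 ≈ 9.42 → 9.4 per ha

density ≈ 9.4 white-tailed deer per ha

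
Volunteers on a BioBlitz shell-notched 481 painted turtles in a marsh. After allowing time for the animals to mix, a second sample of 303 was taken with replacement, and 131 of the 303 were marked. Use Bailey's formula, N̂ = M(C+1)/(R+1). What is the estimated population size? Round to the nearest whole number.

N̂ = 481·(303+1)/(131+1) = 481·304/132 = 146224/132 ≈ 1107.8 → 1108

N ≈ 1108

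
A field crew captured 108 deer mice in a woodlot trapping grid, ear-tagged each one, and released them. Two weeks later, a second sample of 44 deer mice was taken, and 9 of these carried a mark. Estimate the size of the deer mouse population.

N = (108 × 44) / 9 = 4752 / 9 = 528

N = 528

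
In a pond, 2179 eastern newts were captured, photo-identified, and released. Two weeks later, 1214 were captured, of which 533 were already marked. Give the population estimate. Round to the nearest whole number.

If marked individuals mix randomly, R/C ≈ M/N, giving N ≈ M·C/R.
N = (2179 × 1214) / 533 = 2645306 / 533 ≈ 4963.1 → 4963

N ≈ 4963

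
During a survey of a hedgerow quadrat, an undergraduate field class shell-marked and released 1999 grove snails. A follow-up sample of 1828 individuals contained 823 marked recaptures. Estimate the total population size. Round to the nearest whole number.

N ≈ 4440

N = (1999 × 1828) / 823 = 3654172 / 823 ≈ 4440.1 → 4440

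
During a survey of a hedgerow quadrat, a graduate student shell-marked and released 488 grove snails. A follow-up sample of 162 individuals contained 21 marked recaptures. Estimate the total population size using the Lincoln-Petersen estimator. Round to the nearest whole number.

N ≈ 3765

N = (488 × 162) / 21 = 79056 / 21 ≈ 3764.6 → 3765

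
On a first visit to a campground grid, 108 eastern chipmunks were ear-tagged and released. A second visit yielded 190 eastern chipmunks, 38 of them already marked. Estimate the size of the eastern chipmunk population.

N = 540

If marked individuals mix randomly, R/C ≈ M/N, giving N ≈ M·C/R.
N = (108 × 190) / 38 = 20520 / 38 = 540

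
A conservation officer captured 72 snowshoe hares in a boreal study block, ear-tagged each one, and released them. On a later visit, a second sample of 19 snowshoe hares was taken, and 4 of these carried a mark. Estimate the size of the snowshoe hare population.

N = 342

N = (72 × 19) / 4 = 1368 / 4 = 342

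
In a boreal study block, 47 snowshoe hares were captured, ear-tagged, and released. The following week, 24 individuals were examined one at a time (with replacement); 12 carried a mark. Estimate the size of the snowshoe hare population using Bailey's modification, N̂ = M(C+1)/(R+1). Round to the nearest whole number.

N̂ = 47·(24+1)/(12+1) = 47·25/13 = 1175/13 ≈ 90.4 → 90

N ≈ 90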